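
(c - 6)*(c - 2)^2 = c^3 - 10*c^2 + 28*c - 24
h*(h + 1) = h^2 + h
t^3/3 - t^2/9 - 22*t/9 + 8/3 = (t/3 + 1)*(t - 2)*(t - 4/3)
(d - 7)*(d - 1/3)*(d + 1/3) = d^3 - 7*d^2 - d/9 + 7/9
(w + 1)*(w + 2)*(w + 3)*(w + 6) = w^4 + 12*w^3 + 47*w^2 + 72*w + 36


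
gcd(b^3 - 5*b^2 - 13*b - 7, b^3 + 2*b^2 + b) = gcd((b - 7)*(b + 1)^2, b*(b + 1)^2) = b^2 + 2*b + 1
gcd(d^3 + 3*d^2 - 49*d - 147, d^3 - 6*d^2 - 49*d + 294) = d^2 - 49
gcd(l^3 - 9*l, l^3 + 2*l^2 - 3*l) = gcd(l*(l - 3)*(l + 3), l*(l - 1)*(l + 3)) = l^2 + 3*l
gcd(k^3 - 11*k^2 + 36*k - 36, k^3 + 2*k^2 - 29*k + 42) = k^2 - 5*k + 6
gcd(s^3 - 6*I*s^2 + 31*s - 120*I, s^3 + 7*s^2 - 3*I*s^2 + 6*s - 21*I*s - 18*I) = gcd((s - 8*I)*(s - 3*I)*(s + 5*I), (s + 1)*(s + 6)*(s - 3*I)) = s - 3*I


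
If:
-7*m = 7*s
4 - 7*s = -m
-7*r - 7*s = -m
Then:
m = -1/2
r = -4/7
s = 1/2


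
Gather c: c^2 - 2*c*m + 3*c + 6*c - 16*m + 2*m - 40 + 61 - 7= c^2 + c*(9 - 2*m) - 14*m + 14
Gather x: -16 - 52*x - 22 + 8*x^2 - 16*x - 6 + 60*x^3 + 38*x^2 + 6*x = 60*x^3 + 46*x^2 - 62*x - 44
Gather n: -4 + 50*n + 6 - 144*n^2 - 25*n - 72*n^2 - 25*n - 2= -216*n^2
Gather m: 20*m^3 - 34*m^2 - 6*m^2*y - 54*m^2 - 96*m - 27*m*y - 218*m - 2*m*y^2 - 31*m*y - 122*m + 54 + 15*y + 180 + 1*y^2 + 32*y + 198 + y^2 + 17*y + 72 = 20*m^3 + m^2*(-6*y - 88) + m*(-2*y^2 - 58*y - 436) + 2*y^2 + 64*y + 504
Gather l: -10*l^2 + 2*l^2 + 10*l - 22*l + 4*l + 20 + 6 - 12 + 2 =-8*l^2 - 8*l + 16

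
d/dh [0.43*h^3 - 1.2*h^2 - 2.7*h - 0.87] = 1.29*h^2 - 2.4*h - 2.7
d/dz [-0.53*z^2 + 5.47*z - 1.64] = 5.47 - 1.06*z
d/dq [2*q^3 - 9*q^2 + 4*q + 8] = 6*q^2 - 18*q + 4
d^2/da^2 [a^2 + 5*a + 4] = 2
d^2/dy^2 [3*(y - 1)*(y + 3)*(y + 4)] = 18*y + 36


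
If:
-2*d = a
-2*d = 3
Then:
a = 3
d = -3/2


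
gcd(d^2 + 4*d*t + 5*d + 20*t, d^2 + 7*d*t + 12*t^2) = d + 4*t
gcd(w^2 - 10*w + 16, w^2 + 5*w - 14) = w - 2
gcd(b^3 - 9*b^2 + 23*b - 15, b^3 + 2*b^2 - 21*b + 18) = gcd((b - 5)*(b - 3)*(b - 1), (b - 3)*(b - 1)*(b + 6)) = b^2 - 4*b + 3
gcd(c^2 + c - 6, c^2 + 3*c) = c + 3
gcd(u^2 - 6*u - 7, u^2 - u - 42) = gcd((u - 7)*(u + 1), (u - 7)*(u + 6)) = u - 7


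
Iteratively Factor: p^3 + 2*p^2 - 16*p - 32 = (p + 4)*(p^2 - 2*p - 8) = (p - 4)*(p + 4)*(p + 2)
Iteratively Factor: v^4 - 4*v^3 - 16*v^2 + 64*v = (v + 4)*(v^3 - 8*v^2 + 16*v) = (v - 4)*(v + 4)*(v^2 - 4*v) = v*(v - 4)*(v + 4)*(v - 4)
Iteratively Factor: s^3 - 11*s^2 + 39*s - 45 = (s - 3)*(s^2 - 8*s + 15) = (s - 3)^2*(s - 5)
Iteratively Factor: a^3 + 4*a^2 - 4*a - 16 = (a - 2)*(a^2 + 6*a + 8) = (a - 2)*(a + 4)*(a + 2)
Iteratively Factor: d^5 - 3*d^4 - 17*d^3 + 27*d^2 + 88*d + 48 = (d - 4)*(d^4 + d^3 - 13*d^2 - 25*d - 12) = (d - 4)*(d + 1)*(d^3 - 13*d - 12) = (d - 4)^2*(d + 1)*(d^2 + 4*d + 3) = (d - 4)^2*(d + 1)^2*(d + 3)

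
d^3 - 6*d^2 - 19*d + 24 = (d - 8)*(d - 1)*(d + 3)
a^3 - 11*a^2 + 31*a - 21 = (a - 7)*(a - 3)*(a - 1)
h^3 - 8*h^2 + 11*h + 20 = (h - 5)*(h - 4)*(h + 1)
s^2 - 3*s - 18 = (s - 6)*(s + 3)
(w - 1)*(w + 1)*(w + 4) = w^3 + 4*w^2 - w - 4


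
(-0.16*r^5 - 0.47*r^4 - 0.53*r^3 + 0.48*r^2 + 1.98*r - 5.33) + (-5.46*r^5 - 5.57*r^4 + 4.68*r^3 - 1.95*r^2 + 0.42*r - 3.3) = -5.62*r^5 - 6.04*r^4 + 4.15*r^3 - 1.47*r^2 + 2.4*r - 8.63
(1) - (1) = 0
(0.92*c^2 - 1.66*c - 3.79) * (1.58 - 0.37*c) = -0.3404*c^3 + 2.0678*c^2 - 1.2205*c - 5.9882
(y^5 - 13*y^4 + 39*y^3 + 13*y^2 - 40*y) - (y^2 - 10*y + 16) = y^5 - 13*y^4 + 39*y^3 + 12*y^2 - 30*y - 16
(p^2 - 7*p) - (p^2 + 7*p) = -14*p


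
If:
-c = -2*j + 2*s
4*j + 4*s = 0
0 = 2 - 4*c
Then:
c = 1/2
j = 1/8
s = -1/8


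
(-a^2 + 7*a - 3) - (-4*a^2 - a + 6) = 3*a^2 + 8*a - 9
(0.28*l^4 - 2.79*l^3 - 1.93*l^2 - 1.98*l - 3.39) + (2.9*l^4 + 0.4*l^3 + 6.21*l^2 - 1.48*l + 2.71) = 3.18*l^4 - 2.39*l^3 + 4.28*l^2 - 3.46*l - 0.68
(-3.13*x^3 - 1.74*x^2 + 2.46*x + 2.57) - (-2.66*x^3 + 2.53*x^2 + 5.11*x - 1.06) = -0.47*x^3 - 4.27*x^2 - 2.65*x + 3.63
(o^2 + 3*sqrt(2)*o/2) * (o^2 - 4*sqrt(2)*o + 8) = o^4 - 5*sqrt(2)*o^3/2 - 4*o^2 + 12*sqrt(2)*o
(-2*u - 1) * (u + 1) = -2*u^2 - 3*u - 1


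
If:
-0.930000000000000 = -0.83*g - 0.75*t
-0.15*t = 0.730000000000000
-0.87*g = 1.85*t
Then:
No Solution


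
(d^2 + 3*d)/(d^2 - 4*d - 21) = d/(d - 7)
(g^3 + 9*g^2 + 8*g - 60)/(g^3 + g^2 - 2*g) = (g^3 + 9*g^2 + 8*g - 60)/(g*(g^2 + g - 2))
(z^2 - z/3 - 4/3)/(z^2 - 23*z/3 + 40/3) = (3*z^2 - z - 4)/(3*z^2 - 23*z + 40)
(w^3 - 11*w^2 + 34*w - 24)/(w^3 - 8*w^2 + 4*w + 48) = (w - 1)/(w + 2)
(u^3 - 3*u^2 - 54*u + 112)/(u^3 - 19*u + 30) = (u^2 - u - 56)/(u^2 + 2*u - 15)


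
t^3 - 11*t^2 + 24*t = t*(t - 8)*(t - 3)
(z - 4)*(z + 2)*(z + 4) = z^3 + 2*z^2 - 16*z - 32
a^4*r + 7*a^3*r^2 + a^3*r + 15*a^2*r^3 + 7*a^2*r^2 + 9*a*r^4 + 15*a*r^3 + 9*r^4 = (a + r)*(a + 3*r)^2*(a*r + r)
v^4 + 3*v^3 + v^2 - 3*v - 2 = (v - 1)*(v + 1)^2*(v + 2)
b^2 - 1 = (b - 1)*(b + 1)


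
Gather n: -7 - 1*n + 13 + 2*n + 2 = n + 8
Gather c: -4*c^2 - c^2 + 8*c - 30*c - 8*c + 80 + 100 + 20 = -5*c^2 - 30*c + 200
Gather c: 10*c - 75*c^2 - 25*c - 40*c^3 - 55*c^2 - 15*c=-40*c^3 - 130*c^2 - 30*c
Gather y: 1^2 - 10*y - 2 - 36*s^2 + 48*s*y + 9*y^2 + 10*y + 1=-36*s^2 + 48*s*y + 9*y^2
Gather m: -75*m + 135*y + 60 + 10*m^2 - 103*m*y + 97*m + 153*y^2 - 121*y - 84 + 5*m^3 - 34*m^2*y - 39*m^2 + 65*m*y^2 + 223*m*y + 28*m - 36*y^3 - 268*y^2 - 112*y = 5*m^3 + m^2*(-34*y - 29) + m*(65*y^2 + 120*y + 50) - 36*y^3 - 115*y^2 - 98*y - 24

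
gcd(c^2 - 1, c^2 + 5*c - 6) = c - 1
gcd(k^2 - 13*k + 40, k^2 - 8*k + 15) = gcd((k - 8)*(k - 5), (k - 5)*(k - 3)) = k - 5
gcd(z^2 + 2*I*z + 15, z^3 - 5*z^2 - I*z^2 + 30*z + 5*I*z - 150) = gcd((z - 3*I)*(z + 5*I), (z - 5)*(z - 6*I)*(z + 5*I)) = z + 5*I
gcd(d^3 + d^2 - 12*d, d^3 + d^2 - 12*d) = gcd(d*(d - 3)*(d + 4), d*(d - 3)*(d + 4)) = d^3 + d^2 - 12*d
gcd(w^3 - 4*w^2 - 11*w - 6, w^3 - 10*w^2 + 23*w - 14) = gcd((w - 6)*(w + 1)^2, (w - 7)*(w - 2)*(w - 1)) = 1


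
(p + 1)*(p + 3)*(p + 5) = p^3 + 9*p^2 + 23*p + 15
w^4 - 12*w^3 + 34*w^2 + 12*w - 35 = (w - 7)*(w - 5)*(w - 1)*(w + 1)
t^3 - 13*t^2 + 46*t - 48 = (t - 8)*(t - 3)*(t - 2)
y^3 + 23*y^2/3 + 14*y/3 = y*(y + 2/3)*(y + 7)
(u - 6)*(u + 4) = u^2 - 2*u - 24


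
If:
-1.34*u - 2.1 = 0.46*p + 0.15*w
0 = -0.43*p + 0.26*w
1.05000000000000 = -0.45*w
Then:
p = -1.41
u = -0.82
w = -2.33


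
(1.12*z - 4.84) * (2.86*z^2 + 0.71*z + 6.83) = 3.2032*z^3 - 13.0472*z^2 + 4.2132*z - 33.0572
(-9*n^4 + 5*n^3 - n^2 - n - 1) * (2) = -18*n^4 + 10*n^3 - 2*n^2 - 2*n - 2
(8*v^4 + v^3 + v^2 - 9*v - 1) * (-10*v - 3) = -80*v^5 - 34*v^4 - 13*v^3 + 87*v^2 + 37*v + 3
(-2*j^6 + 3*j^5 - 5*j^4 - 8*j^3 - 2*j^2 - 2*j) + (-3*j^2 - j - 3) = -2*j^6 + 3*j^5 - 5*j^4 - 8*j^3 - 5*j^2 - 3*j - 3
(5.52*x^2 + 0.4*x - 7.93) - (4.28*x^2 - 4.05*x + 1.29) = 1.24*x^2 + 4.45*x - 9.22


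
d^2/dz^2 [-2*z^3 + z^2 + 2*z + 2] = 2 - 12*z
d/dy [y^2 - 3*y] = 2*y - 3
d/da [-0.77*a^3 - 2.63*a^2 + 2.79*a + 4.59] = -2.31*a^2 - 5.26*a + 2.79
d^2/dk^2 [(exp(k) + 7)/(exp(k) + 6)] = (exp(k) - 6)*exp(k)/(exp(3*k) + 18*exp(2*k) + 108*exp(k) + 216)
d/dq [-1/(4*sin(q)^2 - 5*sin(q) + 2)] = (8*sin(q) - 5)*cos(q)/(4*sin(q)^2 - 5*sin(q) + 2)^2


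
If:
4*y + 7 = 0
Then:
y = -7/4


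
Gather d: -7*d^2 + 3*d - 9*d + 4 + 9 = -7*d^2 - 6*d + 13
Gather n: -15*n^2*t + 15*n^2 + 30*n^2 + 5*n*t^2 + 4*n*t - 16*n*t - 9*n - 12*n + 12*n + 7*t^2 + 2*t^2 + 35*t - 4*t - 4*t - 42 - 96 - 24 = n^2*(45 - 15*t) + n*(5*t^2 - 12*t - 9) + 9*t^2 + 27*t - 162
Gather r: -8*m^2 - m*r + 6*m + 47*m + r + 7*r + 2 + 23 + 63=-8*m^2 + 53*m + r*(8 - m) + 88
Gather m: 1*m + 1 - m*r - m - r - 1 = -m*r - r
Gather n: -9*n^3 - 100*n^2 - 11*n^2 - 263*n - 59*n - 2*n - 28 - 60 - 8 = -9*n^3 - 111*n^2 - 324*n - 96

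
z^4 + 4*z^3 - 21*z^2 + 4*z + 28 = (z - 2)^2*(z + 1)*(z + 7)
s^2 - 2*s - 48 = (s - 8)*(s + 6)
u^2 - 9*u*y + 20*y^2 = (u - 5*y)*(u - 4*y)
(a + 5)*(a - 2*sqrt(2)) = a^2 - 2*sqrt(2)*a + 5*a - 10*sqrt(2)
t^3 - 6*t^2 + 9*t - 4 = (t - 4)*(t - 1)^2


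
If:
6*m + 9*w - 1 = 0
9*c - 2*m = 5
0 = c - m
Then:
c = 5/7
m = 5/7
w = -23/63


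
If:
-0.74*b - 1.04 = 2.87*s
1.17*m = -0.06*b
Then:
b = -3.87837837837838*s - 1.40540540540541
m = 0.198891198891199*s + 0.0720720720720721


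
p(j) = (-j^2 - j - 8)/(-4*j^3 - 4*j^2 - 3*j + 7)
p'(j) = (-2*j - 1)/(-4*j^3 - 4*j^2 - 3*j + 7) + (-j^2 - j - 8)*(12*j^2 + 8*j + 3)/(-4*j^3 - 4*j^2 - 3*j + 7)^2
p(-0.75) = -0.90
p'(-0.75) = -0.33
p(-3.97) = -0.10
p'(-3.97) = -0.04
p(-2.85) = -0.18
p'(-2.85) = -0.12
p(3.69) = 0.10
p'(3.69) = -0.04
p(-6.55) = -0.05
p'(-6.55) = -0.01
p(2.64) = 0.17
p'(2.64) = -0.12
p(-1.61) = -0.49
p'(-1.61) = -0.46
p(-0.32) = -1.01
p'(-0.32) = -0.27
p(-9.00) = -0.03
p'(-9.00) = 0.00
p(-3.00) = -0.16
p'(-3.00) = -0.10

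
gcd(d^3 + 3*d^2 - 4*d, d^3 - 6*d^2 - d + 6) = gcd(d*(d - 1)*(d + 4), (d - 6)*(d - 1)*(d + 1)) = d - 1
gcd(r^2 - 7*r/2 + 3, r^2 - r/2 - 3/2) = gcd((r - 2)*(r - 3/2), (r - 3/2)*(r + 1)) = r - 3/2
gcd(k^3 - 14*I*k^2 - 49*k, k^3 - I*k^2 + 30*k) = k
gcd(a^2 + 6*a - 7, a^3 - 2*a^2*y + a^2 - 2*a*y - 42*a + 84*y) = a + 7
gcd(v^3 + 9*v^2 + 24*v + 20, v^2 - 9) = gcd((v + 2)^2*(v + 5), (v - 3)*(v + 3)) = 1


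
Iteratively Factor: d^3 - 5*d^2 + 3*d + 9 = (d - 3)*(d^2 - 2*d - 3) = (d - 3)*(d + 1)*(d - 3)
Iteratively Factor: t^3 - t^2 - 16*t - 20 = (t + 2)*(t^2 - 3*t - 10) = (t - 5)*(t + 2)*(t + 2)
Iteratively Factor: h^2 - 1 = (h - 1)*(h + 1)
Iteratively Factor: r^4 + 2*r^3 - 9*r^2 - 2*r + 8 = (r - 2)*(r^3 + 4*r^2 - r - 4) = (r - 2)*(r + 4)*(r^2 - 1) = (r - 2)*(r - 1)*(r + 4)*(r + 1)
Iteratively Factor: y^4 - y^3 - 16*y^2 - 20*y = (y)*(y^3 - y^2 - 16*y - 20) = y*(y - 5)*(y^2 + 4*y + 4) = y*(y - 5)*(y + 2)*(y + 2)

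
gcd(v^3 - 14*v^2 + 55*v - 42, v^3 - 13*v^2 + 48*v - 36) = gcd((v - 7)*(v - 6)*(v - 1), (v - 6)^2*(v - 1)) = v^2 - 7*v + 6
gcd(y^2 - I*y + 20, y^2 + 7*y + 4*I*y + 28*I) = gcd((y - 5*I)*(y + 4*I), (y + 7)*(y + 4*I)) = y + 4*I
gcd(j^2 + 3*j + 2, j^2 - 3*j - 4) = j + 1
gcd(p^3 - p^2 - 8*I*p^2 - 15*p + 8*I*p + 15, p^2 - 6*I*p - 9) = p - 3*I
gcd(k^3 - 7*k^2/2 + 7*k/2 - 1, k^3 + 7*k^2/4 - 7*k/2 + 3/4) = k - 1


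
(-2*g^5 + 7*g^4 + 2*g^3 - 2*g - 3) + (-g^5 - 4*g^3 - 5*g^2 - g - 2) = -3*g^5 + 7*g^4 - 2*g^3 - 5*g^2 - 3*g - 5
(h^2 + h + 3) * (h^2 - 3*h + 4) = h^4 - 2*h^3 + 4*h^2 - 5*h + 12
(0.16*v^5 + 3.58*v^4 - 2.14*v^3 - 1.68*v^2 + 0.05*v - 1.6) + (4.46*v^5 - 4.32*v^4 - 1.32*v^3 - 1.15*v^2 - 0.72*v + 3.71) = 4.62*v^5 - 0.74*v^4 - 3.46*v^3 - 2.83*v^2 - 0.67*v + 2.11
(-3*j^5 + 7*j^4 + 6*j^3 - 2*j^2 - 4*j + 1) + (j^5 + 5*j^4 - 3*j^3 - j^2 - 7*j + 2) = -2*j^5 + 12*j^4 + 3*j^3 - 3*j^2 - 11*j + 3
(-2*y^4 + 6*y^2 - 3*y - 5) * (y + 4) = -2*y^5 - 8*y^4 + 6*y^3 + 21*y^2 - 17*y - 20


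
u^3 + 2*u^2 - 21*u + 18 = (u - 3)*(u - 1)*(u + 6)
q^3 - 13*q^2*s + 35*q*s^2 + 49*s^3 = (q - 7*s)^2*(q + s)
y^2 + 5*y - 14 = (y - 2)*(y + 7)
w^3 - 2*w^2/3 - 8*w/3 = w*(w - 2)*(w + 4/3)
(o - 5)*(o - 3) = o^2 - 8*o + 15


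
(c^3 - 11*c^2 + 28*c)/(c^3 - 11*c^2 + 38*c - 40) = c*(c - 7)/(c^2 - 7*c + 10)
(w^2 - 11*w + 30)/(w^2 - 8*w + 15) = (w - 6)/(w - 3)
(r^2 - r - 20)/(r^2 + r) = (r^2 - r - 20)/(r*(r + 1))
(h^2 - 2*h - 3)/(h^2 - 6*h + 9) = (h + 1)/(h - 3)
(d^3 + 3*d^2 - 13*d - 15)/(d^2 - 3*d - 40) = (d^2 - 2*d - 3)/(d - 8)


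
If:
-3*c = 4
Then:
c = -4/3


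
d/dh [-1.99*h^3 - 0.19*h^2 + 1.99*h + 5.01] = -5.97*h^2 - 0.38*h + 1.99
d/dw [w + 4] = 1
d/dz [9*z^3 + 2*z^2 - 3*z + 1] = 27*z^2 + 4*z - 3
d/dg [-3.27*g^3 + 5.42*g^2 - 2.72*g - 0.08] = -9.81*g^2 + 10.84*g - 2.72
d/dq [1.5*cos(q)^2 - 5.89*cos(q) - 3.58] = (5.89 - 3.0*cos(q))*sin(q)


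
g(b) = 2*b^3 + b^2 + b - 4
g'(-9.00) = 469.00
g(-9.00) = -1390.00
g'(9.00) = 505.00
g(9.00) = 1544.00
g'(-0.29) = 0.92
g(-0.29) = -4.25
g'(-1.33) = 8.95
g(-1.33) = -8.27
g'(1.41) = 15.75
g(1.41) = 5.00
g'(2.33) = 38.23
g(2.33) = 29.06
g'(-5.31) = 159.56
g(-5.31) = -280.56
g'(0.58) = 4.18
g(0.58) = -2.69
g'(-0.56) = 1.76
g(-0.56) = -4.60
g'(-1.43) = 10.41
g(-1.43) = -9.23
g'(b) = 6*b^2 + 2*b + 1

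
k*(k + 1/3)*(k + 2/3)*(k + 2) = k^4 + 3*k^3 + 20*k^2/9 + 4*k/9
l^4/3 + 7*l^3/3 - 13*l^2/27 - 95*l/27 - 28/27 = (l/3 + 1/3)*(l - 4/3)*(l + 1/3)*(l + 7)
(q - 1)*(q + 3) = q^2 + 2*q - 3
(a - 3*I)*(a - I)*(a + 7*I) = a^3 + 3*I*a^2 + 25*a - 21*I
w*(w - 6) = w^2 - 6*w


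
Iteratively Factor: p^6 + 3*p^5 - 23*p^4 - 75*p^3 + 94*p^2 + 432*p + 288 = (p + 4)*(p^5 - p^4 - 19*p^3 + p^2 + 90*p + 72) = (p + 3)*(p + 4)*(p^4 - 4*p^3 - 7*p^2 + 22*p + 24) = (p + 1)*(p + 3)*(p + 4)*(p^3 - 5*p^2 - 2*p + 24) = (p - 4)*(p + 1)*(p + 3)*(p + 4)*(p^2 - p - 6) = (p - 4)*(p - 3)*(p + 1)*(p + 3)*(p + 4)*(p + 2)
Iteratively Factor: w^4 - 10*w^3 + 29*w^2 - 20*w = (w - 4)*(w^3 - 6*w^2 + 5*w) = w*(w - 4)*(w^2 - 6*w + 5) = w*(w - 4)*(w - 1)*(w - 5)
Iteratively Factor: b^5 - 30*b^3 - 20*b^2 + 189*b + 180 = (b - 5)*(b^4 + 5*b^3 - 5*b^2 - 45*b - 36) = (b - 5)*(b + 3)*(b^3 + 2*b^2 - 11*b - 12) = (b - 5)*(b + 3)*(b + 4)*(b^2 - 2*b - 3) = (b - 5)*(b + 1)*(b + 3)*(b + 4)*(b - 3)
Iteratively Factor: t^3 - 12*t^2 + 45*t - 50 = (t - 2)*(t^2 - 10*t + 25) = (t - 5)*(t - 2)*(t - 5)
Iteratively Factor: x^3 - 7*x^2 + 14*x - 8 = (x - 1)*(x^2 - 6*x + 8) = (x - 4)*(x - 1)*(x - 2)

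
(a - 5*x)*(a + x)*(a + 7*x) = a^3 + 3*a^2*x - 33*a*x^2 - 35*x^3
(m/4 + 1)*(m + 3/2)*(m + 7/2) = m^3/4 + 9*m^2/4 + 101*m/16 + 21/4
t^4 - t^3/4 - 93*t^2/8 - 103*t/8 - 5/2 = (t - 4)*(t + 1/4)*(t + 1)*(t + 5/2)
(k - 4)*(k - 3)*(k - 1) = k^3 - 8*k^2 + 19*k - 12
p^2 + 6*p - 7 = (p - 1)*(p + 7)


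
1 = 1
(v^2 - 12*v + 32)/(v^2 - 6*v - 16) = (v - 4)/(v + 2)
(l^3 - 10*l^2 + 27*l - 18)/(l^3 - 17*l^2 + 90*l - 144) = (l - 1)/(l - 8)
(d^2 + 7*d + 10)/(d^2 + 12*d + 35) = (d + 2)/(d + 7)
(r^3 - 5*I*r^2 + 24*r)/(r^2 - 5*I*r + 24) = r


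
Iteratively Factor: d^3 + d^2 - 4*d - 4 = (d + 2)*(d^2 - d - 2) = (d + 1)*(d + 2)*(d - 2)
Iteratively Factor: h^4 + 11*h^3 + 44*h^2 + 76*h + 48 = (h + 2)*(h^3 + 9*h^2 + 26*h + 24) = (h + 2)^2*(h^2 + 7*h + 12) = (h + 2)^2*(h + 4)*(h + 3)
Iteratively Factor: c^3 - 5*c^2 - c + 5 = (c - 1)*(c^2 - 4*c - 5) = (c - 1)*(c + 1)*(c - 5)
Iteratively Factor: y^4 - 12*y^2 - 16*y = (y)*(y^3 - 12*y - 16) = y*(y + 2)*(y^2 - 2*y - 8) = y*(y + 2)^2*(y - 4)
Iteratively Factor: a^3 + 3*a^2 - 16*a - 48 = (a - 4)*(a^2 + 7*a + 12) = (a - 4)*(a + 4)*(a + 3)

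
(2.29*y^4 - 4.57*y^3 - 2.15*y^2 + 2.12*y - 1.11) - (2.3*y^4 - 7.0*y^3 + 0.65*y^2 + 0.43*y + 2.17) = -0.00999999999999979*y^4 + 2.43*y^3 - 2.8*y^2 + 1.69*y - 3.28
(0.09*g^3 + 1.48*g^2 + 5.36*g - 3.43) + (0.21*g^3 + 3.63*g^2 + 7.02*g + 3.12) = 0.3*g^3 + 5.11*g^2 + 12.38*g - 0.31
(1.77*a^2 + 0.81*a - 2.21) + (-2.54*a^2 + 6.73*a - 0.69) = -0.77*a^2 + 7.54*a - 2.9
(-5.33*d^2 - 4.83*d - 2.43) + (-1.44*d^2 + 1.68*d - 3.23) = -6.77*d^2 - 3.15*d - 5.66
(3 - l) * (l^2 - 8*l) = -l^3 + 11*l^2 - 24*l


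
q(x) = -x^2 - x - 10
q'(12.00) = -25.00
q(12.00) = -166.00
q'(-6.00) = 11.00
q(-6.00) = -40.00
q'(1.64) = -4.28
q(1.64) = -14.33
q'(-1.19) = 1.38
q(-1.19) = -10.23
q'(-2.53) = 4.06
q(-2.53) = -13.87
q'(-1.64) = 2.28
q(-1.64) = -11.05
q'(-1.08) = 1.16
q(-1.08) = -10.09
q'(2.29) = -5.58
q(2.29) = -17.53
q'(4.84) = -10.68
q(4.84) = -38.27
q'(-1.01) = 1.02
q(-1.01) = -10.01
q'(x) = -2*x - 1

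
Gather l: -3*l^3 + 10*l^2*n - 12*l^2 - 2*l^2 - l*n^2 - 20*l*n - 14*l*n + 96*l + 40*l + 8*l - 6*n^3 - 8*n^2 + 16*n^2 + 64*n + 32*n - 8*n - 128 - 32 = -3*l^3 + l^2*(10*n - 14) + l*(-n^2 - 34*n + 144) - 6*n^3 + 8*n^2 + 88*n - 160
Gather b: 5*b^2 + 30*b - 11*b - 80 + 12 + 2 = 5*b^2 + 19*b - 66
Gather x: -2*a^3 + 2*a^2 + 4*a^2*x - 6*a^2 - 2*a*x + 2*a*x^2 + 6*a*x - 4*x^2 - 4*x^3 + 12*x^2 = -2*a^3 - 4*a^2 - 4*x^3 + x^2*(2*a + 8) + x*(4*a^2 + 4*a)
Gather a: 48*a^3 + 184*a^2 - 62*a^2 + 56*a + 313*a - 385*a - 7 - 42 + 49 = 48*a^3 + 122*a^2 - 16*a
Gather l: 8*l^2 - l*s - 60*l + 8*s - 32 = 8*l^2 + l*(-s - 60) + 8*s - 32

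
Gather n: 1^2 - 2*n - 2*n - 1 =-4*n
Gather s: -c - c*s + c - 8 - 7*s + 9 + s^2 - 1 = s^2 + s*(-c - 7)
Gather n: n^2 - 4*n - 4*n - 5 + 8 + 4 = n^2 - 8*n + 7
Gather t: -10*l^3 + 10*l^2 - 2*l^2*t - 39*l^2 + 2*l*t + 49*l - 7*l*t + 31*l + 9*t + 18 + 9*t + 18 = -10*l^3 - 29*l^2 + 80*l + t*(-2*l^2 - 5*l + 18) + 36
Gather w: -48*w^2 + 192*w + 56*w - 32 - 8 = -48*w^2 + 248*w - 40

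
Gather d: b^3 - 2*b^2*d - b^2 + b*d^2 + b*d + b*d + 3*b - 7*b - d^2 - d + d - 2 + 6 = b^3 - b^2 - 4*b + d^2*(b - 1) + d*(-2*b^2 + 2*b) + 4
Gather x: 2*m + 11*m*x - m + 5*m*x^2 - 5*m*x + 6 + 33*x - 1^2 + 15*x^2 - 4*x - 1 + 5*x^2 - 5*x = m + x^2*(5*m + 20) + x*(6*m + 24) + 4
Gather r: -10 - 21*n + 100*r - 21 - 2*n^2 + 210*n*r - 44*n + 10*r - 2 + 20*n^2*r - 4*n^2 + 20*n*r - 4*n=-6*n^2 - 69*n + r*(20*n^2 + 230*n + 110) - 33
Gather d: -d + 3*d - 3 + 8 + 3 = 2*d + 8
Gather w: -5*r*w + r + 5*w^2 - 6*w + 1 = r + 5*w^2 + w*(-5*r - 6) + 1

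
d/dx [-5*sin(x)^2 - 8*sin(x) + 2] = -2*(5*sin(x) + 4)*cos(x)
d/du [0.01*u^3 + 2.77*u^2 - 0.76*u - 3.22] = 0.03*u^2 + 5.54*u - 0.76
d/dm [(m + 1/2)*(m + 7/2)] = 2*m + 4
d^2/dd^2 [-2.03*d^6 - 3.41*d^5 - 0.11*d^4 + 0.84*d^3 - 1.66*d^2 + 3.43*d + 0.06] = -60.9*d^4 - 68.2*d^3 - 1.32*d^2 + 5.04*d - 3.32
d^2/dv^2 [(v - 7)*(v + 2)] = 2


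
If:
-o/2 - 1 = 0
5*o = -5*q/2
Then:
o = -2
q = 4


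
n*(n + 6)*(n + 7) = n^3 + 13*n^2 + 42*n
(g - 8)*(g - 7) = g^2 - 15*g + 56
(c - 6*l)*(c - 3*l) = c^2 - 9*c*l + 18*l^2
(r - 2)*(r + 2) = r^2 - 4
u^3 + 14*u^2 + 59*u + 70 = (u + 2)*(u + 5)*(u + 7)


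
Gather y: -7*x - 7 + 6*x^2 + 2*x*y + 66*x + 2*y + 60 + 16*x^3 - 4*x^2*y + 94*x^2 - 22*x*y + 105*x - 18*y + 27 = 16*x^3 + 100*x^2 + 164*x + y*(-4*x^2 - 20*x - 16) + 80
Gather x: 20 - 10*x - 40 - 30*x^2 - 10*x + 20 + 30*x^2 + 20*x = 0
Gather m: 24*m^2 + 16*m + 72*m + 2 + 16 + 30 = 24*m^2 + 88*m + 48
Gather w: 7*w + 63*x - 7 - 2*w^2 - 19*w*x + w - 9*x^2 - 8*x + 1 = -2*w^2 + w*(8 - 19*x) - 9*x^2 + 55*x - 6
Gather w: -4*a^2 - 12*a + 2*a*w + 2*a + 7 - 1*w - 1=-4*a^2 - 10*a + w*(2*a - 1) + 6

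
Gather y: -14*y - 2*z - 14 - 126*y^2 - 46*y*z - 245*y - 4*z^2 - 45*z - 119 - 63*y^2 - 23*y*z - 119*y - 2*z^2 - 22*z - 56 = -189*y^2 + y*(-69*z - 378) - 6*z^2 - 69*z - 189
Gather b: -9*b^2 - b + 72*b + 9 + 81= -9*b^2 + 71*b + 90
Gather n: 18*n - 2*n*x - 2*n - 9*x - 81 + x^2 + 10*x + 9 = n*(16 - 2*x) + x^2 + x - 72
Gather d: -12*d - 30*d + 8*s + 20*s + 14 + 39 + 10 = -42*d + 28*s + 63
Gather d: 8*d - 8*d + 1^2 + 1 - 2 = 0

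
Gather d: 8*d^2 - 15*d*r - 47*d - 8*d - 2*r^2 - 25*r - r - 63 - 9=8*d^2 + d*(-15*r - 55) - 2*r^2 - 26*r - 72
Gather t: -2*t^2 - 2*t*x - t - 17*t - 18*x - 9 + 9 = -2*t^2 + t*(-2*x - 18) - 18*x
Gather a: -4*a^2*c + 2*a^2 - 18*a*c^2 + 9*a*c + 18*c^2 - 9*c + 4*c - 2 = a^2*(2 - 4*c) + a*(-18*c^2 + 9*c) + 18*c^2 - 5*c - 2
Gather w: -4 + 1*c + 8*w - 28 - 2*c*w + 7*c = 8*c + w*(8 - 2*c) - 32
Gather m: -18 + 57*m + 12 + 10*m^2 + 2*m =10*m^2 + 59*m - 6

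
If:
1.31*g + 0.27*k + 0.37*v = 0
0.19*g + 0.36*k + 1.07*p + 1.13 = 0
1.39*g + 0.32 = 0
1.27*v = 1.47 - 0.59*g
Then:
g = -0.23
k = -0.62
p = -0.81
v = 1.26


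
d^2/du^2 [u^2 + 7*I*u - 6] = 2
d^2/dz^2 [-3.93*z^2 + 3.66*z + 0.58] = -7.86000000000000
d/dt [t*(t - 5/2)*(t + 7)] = 3*t^2 + 9*t - 35/2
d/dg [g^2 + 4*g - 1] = 2*g + 4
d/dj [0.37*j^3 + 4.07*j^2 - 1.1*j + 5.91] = 1.11*j^2 + 8.14*j - 1.1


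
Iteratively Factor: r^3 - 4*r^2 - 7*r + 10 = (r + 2)*(r^2 - 6*r + 5) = (r - 1)*(r + 2)*(r - 5)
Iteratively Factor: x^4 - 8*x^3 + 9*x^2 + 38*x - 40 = (x - 1)*(x^3 - 7*x^2 + 2*x + 40) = (x - 1)*(x + 2)*(x^2 - 9*x + 20) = (x - 5)*(x - 1)*(x + 2)*(x - 4)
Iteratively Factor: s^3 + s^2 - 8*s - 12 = (s + 2)*(s^2 - s - 6) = (s + 2)^2*(s - 3)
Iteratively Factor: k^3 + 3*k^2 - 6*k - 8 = (k + 1)*(k^2 + 2*k - 8) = (k + 1)*(k + 4)*(k - 2)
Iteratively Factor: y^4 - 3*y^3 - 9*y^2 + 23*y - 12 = (y - 1)*(y^3 - 2*y^2 - 11*y + 12) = (y - 1)*(y + 3)*(y^2 - 5*y + 4) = (y - 1)^2*(y + 3)*(y - 4)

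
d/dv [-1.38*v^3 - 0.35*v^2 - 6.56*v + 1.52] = -4.14*v^2 - 0.7*v - 6.56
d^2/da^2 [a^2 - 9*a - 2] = 2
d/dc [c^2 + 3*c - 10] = 2*c + 3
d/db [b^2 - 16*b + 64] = 2*b - 16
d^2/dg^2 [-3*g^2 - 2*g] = -6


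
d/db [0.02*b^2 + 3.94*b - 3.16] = 0.04*b + 3.94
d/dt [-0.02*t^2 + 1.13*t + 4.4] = 1.13 - 0.04*t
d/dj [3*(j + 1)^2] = 6*j + 6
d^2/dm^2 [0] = 0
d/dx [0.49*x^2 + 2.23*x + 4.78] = 0.98*x + 2.23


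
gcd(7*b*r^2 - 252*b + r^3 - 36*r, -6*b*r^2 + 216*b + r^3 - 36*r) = r^2 - 36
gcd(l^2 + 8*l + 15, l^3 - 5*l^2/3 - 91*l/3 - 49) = l + 3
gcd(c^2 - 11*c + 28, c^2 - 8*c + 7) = c - 7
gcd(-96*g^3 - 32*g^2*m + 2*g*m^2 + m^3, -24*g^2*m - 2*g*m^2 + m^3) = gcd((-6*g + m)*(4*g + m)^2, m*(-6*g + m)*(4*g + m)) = 24*g^2 + 2*g*m - m^2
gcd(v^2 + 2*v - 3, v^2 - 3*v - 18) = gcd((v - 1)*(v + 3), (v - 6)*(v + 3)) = v + 3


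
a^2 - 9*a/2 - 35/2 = (a - 7)*(a + 5/2)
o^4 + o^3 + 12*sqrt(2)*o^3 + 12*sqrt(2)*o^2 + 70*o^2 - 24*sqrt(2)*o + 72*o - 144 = (o - 1)*(o + 2)*(o + 6*sqrt(2))^2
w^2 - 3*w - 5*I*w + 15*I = (w - 3)*(w - 5*I)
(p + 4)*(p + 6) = p^2 + 10*p + 24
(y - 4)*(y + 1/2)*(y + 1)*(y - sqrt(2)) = y^4 - 5*y^3/2 - sqrt(2)*y^3 - 11*y^2/2 + 5*sqrt(2)*y^2/2 - 2*y + 11*sqrt(2)*y/2 + 2*sqrt(2)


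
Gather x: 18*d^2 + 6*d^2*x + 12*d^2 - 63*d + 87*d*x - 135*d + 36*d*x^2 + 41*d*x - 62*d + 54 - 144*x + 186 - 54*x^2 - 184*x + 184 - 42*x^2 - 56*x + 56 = 30*d^2 - 260*d + x^2*(36*d - 96) + x*(6*d^2 + 128*d - 384) + 480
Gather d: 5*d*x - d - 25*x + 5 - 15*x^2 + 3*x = d*(5*x - 1) - 15*x^2 - 22*x + 5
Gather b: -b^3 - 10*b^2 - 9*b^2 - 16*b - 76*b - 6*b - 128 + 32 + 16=-b^3 - 19*b^2 - 98*b - 80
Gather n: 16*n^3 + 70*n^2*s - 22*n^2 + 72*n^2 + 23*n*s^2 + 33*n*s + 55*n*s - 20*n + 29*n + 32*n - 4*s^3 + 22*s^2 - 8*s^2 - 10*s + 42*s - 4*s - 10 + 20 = 16*n^3 + n^2*(70*s + 50) + n*(23*s^2 + 88*s + 41) - 4*s^3 + 14*s^2 + 28*s + 10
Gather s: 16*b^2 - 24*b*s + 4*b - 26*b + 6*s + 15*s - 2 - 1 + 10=16*b^2 - 22*b + s*(21 - 24*b) + 7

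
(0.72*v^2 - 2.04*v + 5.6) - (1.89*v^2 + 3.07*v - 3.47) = -1.17*v^2 - 5.11*v + 9.07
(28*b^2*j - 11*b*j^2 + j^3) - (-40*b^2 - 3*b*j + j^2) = 28*b^2*j + 40*b^2 - 11*b*j^2 + 3*b*j + j^3 - j^2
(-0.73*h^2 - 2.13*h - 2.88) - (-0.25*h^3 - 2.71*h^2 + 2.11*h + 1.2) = 0.25*h^3 + 1.98*h^2 - 4.24*h - 4.08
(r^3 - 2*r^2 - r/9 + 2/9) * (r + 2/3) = r^4 - 4*r^3/3 - 13*r^2/9 + 4*r/27 + 4/27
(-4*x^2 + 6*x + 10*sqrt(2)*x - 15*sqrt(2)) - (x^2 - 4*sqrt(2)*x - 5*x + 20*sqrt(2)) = -5*x^2 + 11*x + 14*sqrt(2)*x - 35*sqrt(2)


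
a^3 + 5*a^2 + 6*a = a*(a + 2)*(a + 3)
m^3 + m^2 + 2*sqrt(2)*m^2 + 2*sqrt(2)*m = m*(m + 1)*(m + 2*sqrt(2))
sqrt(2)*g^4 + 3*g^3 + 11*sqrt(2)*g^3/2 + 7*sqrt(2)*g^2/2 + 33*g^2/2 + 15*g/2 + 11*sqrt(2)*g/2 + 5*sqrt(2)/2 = (g + 5)*(g + sqrt(2)/2)*(g + sqrt(2))*(sqrt(2)*g + sqrt(2)/2)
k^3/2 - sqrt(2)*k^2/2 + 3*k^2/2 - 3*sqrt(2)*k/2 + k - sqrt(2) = (k/2 + 1/2)*(k + 2)*(k - sqrt(2))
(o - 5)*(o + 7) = o^2 + 2*o - 35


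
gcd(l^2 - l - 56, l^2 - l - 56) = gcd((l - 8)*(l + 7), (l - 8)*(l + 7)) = l^2 - l - 56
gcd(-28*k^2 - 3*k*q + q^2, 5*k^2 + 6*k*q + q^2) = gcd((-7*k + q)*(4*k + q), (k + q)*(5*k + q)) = 1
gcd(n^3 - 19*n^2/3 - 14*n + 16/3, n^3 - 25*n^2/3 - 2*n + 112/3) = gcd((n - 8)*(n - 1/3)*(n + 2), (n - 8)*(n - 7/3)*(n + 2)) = n^2 - 6*n - 16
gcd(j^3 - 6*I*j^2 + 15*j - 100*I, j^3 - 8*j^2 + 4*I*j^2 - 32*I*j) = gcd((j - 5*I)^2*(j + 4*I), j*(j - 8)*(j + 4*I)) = j + 4*I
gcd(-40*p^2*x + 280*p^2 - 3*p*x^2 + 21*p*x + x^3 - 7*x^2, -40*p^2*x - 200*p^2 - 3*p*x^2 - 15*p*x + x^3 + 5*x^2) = -40*p^2 - 3*p*x + x^2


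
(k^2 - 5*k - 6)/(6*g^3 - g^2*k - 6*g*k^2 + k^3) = (k^2 - 5*k - 6)/(6*g^3 - g^2*k - 6*g*k^2 + k^3)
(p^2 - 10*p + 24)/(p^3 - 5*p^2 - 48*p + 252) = (p - 4)/(p^2 + p - 42)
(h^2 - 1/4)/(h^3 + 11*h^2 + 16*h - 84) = (h^2 - 1/4)/(h^3 + 11*h^2 + 16*h - 84)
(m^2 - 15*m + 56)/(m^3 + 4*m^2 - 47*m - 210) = (m - 8)/(m^2 + 11*m + 30)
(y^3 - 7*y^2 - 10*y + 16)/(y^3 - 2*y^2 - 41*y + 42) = (y^2 - 6*y - 16)/(y^2 - y - 42)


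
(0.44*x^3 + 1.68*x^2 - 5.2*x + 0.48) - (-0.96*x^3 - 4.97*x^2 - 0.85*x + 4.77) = 1.4*x^3 + 6.65*x^2 - 4.35*x - 4.29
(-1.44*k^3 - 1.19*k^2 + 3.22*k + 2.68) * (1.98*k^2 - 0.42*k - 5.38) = -2.8512*k^5 - 1.7514*k^4 + 14.6226*k^3 + 10.3562*k^2 - 18.4492*k - 14.4184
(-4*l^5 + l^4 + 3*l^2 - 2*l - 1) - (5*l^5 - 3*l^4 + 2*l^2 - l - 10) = -9*l^5 + 4*l^4 + l^2 - l + 9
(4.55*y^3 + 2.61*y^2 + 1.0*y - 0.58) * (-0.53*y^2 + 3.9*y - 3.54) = -2.4115*y^5 + 16.3617*y^4 - 6.458*y^3 - 5.032*y^2 - 5.802*y + 2.0532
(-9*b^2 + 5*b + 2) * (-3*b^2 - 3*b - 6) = 27*b^4 + 12*b^3 + 33*b^2 - 36*b - 12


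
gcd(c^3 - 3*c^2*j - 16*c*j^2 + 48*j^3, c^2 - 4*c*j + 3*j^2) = c - 3*j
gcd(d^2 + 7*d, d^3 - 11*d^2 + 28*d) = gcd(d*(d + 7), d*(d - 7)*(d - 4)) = d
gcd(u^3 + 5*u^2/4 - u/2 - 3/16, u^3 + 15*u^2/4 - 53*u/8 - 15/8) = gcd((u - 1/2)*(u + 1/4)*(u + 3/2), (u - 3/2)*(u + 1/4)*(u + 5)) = u + 1/4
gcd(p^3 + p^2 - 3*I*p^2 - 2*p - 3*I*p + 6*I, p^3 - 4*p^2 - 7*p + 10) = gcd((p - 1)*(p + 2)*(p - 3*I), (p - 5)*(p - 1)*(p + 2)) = p^2 + p - 2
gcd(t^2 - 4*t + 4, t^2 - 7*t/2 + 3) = t - 2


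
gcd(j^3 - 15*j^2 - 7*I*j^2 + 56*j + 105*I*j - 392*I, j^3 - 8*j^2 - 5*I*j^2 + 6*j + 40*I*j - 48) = j - 8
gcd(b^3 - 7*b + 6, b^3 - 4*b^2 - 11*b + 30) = b^2 + b - 6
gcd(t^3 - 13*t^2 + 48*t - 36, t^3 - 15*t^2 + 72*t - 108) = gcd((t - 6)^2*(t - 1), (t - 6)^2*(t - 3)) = t^2 - 12*t + 36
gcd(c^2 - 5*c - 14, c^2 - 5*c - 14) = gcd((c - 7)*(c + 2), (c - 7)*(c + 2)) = c^2 - 5*c - 14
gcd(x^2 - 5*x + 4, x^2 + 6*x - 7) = x - 1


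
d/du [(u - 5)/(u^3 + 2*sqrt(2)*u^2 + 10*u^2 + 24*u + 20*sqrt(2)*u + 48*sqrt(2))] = (u^3 + 2*sqrt(2)*u^2 + 10*u^2 + 24*u + 20*sqrt(2)*u - (u - 5)*(3*u^2 + 4*sqrt(2)*u + 20*u + 24 + 20*sqrt(2)) + 48*sqrt(2))/(u^3 + 2*sqrt(2)*u^2 + 10*u^2 + 24*u + 20*sqrt(2)*u + 48*sqrt(2))^2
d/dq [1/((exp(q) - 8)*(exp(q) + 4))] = 2*(2 - exp(q))*exp(q)/(exp(4*q) - 8*exp(3*q) - 48*exp(2*q) + 256*exp(q) + 1024)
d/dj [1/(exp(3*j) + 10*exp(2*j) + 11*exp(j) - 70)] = (-3*exp(2*j) - 20*exp(j) - 11)*exp(j)/(exp(3*j) + 10*exp(2*j) + 11*exp(j) - 70)^2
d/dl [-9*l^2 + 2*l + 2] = 2 - 18*l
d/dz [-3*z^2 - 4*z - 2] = -6*z - 4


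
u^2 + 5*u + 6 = (u + 2)*(u + 3)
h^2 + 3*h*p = h*(h + 3*p)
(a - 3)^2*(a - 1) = a^3 - 7*a^2 + 15*a - 9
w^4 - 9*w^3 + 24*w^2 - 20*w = w*(w - 5)*(w - 2)^2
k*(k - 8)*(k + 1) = k^3 - 7*k^2 - 8*k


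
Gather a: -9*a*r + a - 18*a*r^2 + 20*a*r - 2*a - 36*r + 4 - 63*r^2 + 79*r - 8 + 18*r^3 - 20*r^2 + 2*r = a*(-18*r^2 + 11*r - 1) + 18*r^3 - 83*r^2 + 45*r - 4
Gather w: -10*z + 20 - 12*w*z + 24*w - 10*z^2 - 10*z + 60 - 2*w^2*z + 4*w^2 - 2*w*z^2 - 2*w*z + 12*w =w^2*(4 - 2*z) + w*(-2*z^2 - 14*z + 36) - 10*z^2 - 20*z + 80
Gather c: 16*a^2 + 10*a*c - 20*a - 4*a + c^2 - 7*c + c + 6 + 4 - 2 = 16*a^2 - 24*a + c^2 + c*(10*a - 6) + 8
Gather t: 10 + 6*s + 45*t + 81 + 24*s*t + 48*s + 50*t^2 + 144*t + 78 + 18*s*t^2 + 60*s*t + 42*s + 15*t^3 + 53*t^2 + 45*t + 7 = 96*s + 15*t^3 + t^2*(18*s + 103) + t*(84*s + 234) + 176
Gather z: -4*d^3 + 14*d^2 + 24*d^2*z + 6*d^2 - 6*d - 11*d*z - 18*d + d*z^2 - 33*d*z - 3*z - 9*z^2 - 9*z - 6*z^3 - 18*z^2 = -4*d^3 + 20*d^2 - 24*d - 6*z^3 + z^2*(d - 27) + z*(24*d^2 - 44*d - 12)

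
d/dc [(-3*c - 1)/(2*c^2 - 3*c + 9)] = 2*(3*c^2 + 2*c - 15)/(4*c^4 - 12*c^3 + 45*c^2 - 54*c + 81)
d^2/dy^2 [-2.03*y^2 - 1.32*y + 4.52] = -4.06000000000000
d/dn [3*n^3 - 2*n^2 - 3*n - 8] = 9*n^2 - 4*n - 3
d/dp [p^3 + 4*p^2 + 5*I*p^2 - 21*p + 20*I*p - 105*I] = 3*p^2 + p*(8 + 10*I) - 21 + 20*I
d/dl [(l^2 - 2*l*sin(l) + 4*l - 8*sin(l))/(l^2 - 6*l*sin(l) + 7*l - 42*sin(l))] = (4*l^3*cos(l) - 4*l^2*sin(l) + 44*l^2*cos(l) + 3*l^2 - 68*l*sin(l) + 112*l*cos(l) + 36*sin(l)^2 - 112*sin(l))/((l + 7)^2*(l - 6*sin(l))^2)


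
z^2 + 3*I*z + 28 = (z - 4*I)*(z + 7*I)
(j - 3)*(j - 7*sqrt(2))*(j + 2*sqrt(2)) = j^3 - 5*sqrt(2)*j^2 - 3*j^2 - 28*j + 15*sqrt(2)*j + 84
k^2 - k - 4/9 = (k - 4/3)*(k + 1/3)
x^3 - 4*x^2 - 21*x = x*(x - 7)*(x + 3)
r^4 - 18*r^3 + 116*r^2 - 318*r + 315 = (r - 7)*(r - 5)*(r - 3)^2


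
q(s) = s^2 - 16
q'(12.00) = 24.00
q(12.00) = 128.00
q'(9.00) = 18.00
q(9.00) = 65.00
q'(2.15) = 4.30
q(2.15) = -11.38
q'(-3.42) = -6.84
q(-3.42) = -4.30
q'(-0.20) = -0.40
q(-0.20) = -15.96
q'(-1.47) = -2.94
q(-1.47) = -13.84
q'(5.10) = 10.20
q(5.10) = 10.01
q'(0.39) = 0.78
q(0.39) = -15.85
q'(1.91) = 3.82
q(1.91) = -12.35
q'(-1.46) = -2.92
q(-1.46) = -13.87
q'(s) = 2*s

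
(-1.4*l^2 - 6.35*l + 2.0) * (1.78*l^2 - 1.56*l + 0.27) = -2.492*l^4 - 9.119*l^3 + 13.088*l^2 - 4.8345*l + 0.54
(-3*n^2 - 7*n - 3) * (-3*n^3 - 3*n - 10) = 9*n^5 + 21*n^4 + 18*n^3 + 51*n^2 + 79*n + 30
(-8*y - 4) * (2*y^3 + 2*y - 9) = -16*y^4 - 8*y^3 - 16*y^2 + 64*y + 36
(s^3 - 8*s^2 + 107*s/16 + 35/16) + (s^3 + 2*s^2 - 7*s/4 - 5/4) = 2*s^3 - 6*s^2 + 79*s/16 + 15/16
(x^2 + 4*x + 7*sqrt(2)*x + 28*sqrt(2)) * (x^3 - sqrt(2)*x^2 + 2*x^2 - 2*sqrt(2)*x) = x^5 + 6*x^4 + 6*sqrt(2)*x^4 - 6*x^3 + 36*sqrt(2)*x^3 - 84*x^2 + 48*sqrt(2)*x^2 - 112*x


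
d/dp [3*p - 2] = 3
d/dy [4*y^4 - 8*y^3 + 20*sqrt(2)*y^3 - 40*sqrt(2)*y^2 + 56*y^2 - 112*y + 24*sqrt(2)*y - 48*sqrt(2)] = 16*y^3 - 24*y^2 + 60*sqrt(2)*y^2 - 80*sqrt(2)*y + 112*y - 112 + 24*sqrt(2)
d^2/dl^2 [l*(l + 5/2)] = 2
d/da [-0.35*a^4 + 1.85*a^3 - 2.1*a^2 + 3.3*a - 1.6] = -1.4*a^3 + 5.55*a^2 - 4.2*a + 3.3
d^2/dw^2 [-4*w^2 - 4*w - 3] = -8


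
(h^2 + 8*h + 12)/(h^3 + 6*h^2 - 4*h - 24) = 1/(h - 2)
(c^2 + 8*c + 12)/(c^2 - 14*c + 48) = (c^2 + 8*c + 12)/(c^2 - 14*c + 48)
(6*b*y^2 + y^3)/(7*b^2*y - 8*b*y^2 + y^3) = y*(6*b + y)/(7*b^2 - 8*b*y + y^2)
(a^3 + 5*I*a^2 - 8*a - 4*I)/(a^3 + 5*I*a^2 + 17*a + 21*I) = (a^2 + 4*I*a - 4)/(a^2 + 4*I*a + 21)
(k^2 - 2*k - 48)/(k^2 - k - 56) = (k + 6)/(k + 7)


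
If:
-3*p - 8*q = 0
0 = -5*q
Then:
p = 0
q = 0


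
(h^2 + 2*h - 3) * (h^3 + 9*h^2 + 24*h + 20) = h^5 + 11*h^4 + 39*h^3 + 41*h^2 - 32*h - 60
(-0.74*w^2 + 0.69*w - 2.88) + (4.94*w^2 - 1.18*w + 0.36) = 4.2*w^2 - 0.49*w - 2.52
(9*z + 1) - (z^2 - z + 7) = -z^2 + 10*z - 6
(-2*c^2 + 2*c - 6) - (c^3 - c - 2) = -c^3 - 2*c^2 + 3*c - 4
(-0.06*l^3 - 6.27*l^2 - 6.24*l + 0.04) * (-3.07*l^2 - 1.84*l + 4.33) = 0.1842*l^5 + 19.3593*l^4 + 30.4338*l^3 - 15.7903*l^2 - 27.0928*l + 0.1732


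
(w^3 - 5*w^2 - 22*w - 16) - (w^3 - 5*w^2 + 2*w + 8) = -24*w - 24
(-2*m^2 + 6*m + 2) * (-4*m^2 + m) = 8*m^4 - 26*m^3 - 2*m^2 + 2*m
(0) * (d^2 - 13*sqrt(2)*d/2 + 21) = 0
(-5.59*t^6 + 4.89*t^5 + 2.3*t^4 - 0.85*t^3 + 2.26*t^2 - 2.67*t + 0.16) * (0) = 0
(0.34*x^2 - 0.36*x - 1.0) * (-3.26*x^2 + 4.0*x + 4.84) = -1.1084*x^4 + 2.5336*x^3 + 3.4656*x^2 - 5.7424*x - 4.84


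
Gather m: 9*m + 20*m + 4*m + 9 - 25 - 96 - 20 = 33*m - 132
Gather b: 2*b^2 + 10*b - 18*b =2*b^2 - 8*b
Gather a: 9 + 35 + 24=68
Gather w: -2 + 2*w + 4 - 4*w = 2 - 2*w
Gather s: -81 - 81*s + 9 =-81*s - 72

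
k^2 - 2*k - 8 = (k - 4)*(k + 2)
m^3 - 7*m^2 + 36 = (m - 6)*(m - 3)*(m + 2)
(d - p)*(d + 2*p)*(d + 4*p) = d^3 + 5*d^2*p + 2*d*p^2 - 8*p^3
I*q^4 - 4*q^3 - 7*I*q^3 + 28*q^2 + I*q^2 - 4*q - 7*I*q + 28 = (q - 7)*(q + I)*(q + 4*I)*(I*q + 1)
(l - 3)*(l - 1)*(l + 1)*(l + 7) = l^4 + 4*l^3 - 22*l^2 - 4*l + 21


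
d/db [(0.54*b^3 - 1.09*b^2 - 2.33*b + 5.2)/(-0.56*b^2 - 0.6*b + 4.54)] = (-0.3024*b^4 - 0.648*b^3 + 6.704*b^2 - 4.0732*b - 7.4582)/(0.3136*b^4 + 0.672*b^3 - 4.7248*b^2 - 5.448*b + 20.6116)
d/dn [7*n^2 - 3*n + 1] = 14*n - 3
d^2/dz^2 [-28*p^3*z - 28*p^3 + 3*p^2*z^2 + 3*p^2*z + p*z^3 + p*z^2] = 2*p*(3*p + 3*z + 1)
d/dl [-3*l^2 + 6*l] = 6 - 6*l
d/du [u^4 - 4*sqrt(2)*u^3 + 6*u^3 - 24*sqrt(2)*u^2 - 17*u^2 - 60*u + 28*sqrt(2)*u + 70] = 4*u^3 - 12*sqrt(2)*u^2 + 18*u^2 - 48*sqrt(2)*u - 34*u - 60 + 28*sqrt(2)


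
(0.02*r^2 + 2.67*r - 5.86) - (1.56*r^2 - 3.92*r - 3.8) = -1.54*r^2 + 6.59*r - 2.06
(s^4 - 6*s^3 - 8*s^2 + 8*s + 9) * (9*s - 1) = 9*s^5 - 55*s^4 - 66*s^3 + 80*s^2 + 73*s - 9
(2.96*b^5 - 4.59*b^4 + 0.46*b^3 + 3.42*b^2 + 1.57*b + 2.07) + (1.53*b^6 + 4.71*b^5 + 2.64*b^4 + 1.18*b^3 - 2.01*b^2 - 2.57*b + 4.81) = 1.53*b^6 + 7.67*b^5 - 1.95*b^4 + 1.64*b^3 + 1.41*b^2 - 1.0*b + 6.88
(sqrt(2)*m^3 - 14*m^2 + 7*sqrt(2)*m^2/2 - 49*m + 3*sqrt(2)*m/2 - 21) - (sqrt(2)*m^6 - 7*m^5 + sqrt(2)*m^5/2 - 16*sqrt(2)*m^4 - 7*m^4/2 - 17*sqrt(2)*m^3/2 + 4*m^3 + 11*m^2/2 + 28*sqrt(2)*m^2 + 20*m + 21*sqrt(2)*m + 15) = -sqrt(2)*m^6 - sqrt(2)*m^5/2 + 7*m^5 + 7*m^4/2 + 16*sqrt(2)*m^4 - 4*m^3 + 19*sqrt(2)*m^3/2 - 49*sqrt(2)*m^2/2 - 39*m^2/2 - 69*m - 39*sqrt(2)*m/2 - 36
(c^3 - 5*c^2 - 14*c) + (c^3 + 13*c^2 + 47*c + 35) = 2*c^3 + 8*c^2 + 33*c + 35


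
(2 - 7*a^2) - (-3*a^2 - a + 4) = -4*a^2 + a - 2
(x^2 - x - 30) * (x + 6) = x^3 + 5*x^2 - 36*x - 180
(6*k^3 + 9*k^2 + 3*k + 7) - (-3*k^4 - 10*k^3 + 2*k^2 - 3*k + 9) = 3*k^4 + 16*k^3 + 7*k^2 + 6*k - 2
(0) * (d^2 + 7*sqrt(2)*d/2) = 0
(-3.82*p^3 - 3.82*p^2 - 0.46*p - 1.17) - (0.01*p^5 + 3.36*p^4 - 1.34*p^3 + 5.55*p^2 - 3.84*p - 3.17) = -0.01*p^5 - 3.36*p^4 - 2.48*p^3 - 9.37*p^2 + 3.38*p + 2.0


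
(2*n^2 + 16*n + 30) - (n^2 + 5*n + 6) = n^2 + 11*n + 24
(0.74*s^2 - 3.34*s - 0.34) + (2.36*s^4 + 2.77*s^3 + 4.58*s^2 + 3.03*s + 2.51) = 2.36*s^4 + 2.77*s^3 + 5.32*s^2 - 0.31*s + 2.17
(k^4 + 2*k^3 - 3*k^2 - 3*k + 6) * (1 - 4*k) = -4*k^5 - 7*k^4 + 14*k^3 + 9*k^2 - 27*k + 6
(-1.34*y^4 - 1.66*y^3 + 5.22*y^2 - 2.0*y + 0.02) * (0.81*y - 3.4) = -1.0854*y^5 + 3.2114*y^4 + 9.8722*y^3 - 19.368*y^2 + 6.8162*y - 0.068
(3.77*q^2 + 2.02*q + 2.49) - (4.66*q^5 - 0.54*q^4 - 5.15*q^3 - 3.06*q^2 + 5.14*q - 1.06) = -4.66*q^5 + 0.54*q^4 + 5.15*q^3 + 6.83*q^2 - 3.12*q + 3.55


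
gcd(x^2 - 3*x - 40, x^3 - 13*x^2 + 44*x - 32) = x - 8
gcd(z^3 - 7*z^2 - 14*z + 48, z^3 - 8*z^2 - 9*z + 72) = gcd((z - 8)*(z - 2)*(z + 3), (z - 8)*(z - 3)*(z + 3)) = z^2 - 5*z - 24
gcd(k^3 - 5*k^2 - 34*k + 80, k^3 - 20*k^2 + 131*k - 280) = k - 8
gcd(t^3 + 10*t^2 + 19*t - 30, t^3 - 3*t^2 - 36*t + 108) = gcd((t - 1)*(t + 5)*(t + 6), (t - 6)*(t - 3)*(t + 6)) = t + 6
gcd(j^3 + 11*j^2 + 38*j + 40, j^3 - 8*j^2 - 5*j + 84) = 1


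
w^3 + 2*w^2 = w^2*(w + 2)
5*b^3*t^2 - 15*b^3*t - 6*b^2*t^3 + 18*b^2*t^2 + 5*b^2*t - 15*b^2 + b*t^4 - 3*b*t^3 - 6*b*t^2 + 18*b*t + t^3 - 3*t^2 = (-5*b + t)*(-b + t)*(t - 3)*(b*t + 1)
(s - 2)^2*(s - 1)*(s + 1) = s^4 - 4*s^3 + 3*s^2 + 4*s - 4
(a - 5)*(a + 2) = a^2 - 3*a - 10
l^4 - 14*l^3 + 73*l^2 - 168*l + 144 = (l - 4)^2*(l - 3)^2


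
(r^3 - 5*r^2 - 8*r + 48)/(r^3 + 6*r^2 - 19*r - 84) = (r - 4)/(r + 7)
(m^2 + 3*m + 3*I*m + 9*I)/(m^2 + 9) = (m + 3)/(m - 3*I)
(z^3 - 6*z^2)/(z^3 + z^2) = (z - 6)/(z + 1)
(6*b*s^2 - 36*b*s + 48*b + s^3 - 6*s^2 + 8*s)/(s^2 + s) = (6*b*s^2 - 36*b*s + 48*b + s^3 - 6*s^2 + 8*s)/(s*(s + 1))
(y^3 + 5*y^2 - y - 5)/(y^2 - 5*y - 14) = (-y^3 - 5*y^2 + y + 5)/(-y^2 + 5*y + 14)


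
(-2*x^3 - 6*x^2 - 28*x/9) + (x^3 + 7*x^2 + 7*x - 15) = -x^3 + x^2 + 35*x/9 - 15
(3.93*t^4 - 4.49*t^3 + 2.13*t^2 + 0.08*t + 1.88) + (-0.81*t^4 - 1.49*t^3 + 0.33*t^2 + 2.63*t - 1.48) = 3.12*t^4 - 5.98*t^3 + 2.46*t^2 + 2.71*t + 0.4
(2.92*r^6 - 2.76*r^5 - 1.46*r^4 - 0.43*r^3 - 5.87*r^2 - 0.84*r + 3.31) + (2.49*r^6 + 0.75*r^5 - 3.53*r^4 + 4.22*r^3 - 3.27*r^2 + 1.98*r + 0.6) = 5.41*r^6 - 2.01*r^5 - 4.99*r^4 + 3.79*r^3 - 9.14*r^2 + 1.14*r + 3.91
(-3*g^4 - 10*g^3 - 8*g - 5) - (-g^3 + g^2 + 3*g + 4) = -3*g^4 - 9*g^3 - g^2 - 11*g - 9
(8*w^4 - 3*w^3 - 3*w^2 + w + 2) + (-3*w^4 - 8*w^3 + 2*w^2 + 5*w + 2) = 5*w^4 - 11*w^3 - w^2 + 6*w + 4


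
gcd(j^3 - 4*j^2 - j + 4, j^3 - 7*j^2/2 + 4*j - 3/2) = j - 1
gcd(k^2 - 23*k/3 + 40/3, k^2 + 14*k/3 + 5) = 1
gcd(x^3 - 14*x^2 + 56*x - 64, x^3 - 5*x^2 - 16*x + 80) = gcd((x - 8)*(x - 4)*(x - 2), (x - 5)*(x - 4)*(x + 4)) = x - 4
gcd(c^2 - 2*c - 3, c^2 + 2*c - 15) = c - 3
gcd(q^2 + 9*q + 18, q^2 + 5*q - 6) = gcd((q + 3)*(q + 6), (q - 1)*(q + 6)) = q + 6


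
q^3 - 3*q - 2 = (q - 2)*(q + 1)^2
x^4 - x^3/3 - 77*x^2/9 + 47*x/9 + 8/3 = (x - 8/3)*(x - 1)*(x + 1/3)*(x + 3)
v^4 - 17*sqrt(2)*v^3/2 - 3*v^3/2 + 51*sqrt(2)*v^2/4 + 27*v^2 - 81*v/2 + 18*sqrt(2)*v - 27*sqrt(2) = (v - 3/2)*(v - 6*sqrt(2))*(v - 3*sqrt(2))*(v + sqrt(2)/2)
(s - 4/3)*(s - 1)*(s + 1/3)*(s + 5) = s^4 + 3*s^3 - 85*s^2/9 + 29*s/9 + 20/9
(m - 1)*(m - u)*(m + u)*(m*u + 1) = m^4*u - m^3*u + m^3 - m^2*u^3 - m^2 + m*u^3 - m*u^2 + u^2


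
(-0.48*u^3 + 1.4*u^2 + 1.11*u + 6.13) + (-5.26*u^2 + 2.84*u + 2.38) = -0.48*u^3 - 3.86*u^2 + 3.95*u + 8.51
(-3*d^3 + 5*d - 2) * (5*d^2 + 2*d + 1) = -15*d^5 - 6*d^4 + 22*d^3 + d - 2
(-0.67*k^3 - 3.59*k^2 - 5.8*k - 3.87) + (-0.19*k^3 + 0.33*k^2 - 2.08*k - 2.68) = -0.86*k^3 - 3.26*k^2 - 7.88*k - 6.55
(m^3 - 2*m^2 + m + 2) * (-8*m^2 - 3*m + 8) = -8*m^5 + 13*m^4 + 6*m^3 - 35*m^2 + 2*m + 16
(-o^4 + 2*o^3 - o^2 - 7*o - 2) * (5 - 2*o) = 2*o^5 - 9*o^4 + 12*o^3 + 9*o^2 - 31*o - 10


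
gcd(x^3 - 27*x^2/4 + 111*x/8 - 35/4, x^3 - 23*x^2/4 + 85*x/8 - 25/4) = x^2 - 13*x/4 + 5/2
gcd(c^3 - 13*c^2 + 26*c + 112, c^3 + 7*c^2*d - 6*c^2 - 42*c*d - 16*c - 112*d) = c^2 - 6*c - 16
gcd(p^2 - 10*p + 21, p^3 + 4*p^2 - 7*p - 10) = 1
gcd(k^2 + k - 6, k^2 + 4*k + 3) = k + 3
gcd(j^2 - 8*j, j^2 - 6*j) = j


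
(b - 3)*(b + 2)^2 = b^3 + b^2 - 8*b - 12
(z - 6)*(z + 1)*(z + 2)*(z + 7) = z^4 + 4*z^3 - 37*z^2 - 124*z - 84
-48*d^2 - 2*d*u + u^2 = (-8*d + u)*(6*d + u)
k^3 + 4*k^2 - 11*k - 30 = (k - 3)*(k + 2)*(k + 5)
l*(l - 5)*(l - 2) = l^3 - 7*l^2 + 10*l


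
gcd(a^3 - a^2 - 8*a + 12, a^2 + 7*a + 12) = a + 3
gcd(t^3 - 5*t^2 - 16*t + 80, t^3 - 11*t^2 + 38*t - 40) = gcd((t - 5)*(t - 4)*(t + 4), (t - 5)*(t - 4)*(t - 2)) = t^2 - 9*t + 20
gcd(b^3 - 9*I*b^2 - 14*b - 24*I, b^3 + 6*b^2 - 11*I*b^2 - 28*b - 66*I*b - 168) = b - 4*I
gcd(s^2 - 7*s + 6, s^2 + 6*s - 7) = s - 1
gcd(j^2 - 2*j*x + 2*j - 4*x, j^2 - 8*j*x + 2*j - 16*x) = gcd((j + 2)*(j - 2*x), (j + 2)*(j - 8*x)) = j + 2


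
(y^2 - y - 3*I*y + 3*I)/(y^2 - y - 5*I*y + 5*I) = (y - 3*I)/(y - 5*I)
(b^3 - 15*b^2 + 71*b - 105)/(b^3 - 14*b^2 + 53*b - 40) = (b^2 - 10*b + 21)/(b^2 - 9*b + 8)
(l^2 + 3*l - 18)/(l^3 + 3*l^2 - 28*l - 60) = (l - 3)/(l^2 - 3*l - 10)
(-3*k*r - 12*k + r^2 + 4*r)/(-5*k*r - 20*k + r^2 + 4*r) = (-3*k + r)/(-5*k + r)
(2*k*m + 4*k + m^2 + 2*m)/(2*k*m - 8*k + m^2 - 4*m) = (m + 2)/(m - 4)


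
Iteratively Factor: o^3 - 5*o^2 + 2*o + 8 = (o + 1)*(o^2 - 6*o + 8) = (o - 4)*(o + 1)*(o - 2)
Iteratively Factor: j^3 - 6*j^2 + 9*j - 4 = (j - 4)*(j^2 - 2*j + 1) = (j - 4)*(j - 1)*(j - 1)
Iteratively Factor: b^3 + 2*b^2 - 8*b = (b + 4)*(b^2 - 2*b) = (b - 2)*(b + 4)*(b)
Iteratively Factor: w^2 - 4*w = (w)*(w - 4)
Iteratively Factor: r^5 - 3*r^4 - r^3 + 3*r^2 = (r)*(r^4 - 3*r^3 - r^2 + 3*r) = r*(r - 1)*(r^3 - 2*r^2 - 3*r) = r*(r - 3)*(r - 1)*(r^2 + r) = r^2*(r - 3)*(r - 1)*(r + 1)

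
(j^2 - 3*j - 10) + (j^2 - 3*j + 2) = 2*j^2 - 6*j - 8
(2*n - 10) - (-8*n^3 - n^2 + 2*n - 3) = 8*n^3 + n^2 - 7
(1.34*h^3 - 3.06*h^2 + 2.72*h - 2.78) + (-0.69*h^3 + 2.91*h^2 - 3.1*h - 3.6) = 0.65*h^3 - 0.15*h^2 - 0.38*h - 6.38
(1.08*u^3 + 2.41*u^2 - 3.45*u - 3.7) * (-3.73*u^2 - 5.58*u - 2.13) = -4.0284*u^5 - 15.0157*u^4 - 2.8797*u^3 + 27.9187*u^2 + 27.9945*u + 7.881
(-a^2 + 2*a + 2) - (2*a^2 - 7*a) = -3*a^2 + 9*a + 2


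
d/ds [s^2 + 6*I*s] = 2*s + 6*I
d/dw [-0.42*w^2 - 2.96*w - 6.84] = -0.84*w - 2.96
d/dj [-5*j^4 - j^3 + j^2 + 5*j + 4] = -20*j^3 - 3*j^2 + 2*j + 5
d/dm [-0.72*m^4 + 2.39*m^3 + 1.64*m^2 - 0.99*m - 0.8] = -2.88*m^3 + 7.17*m^2 + 3.28*m - 0.99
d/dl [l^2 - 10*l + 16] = 2*l - 10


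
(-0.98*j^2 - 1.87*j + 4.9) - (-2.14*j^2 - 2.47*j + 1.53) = 1.16*j^2 + 0.6*j + 3.37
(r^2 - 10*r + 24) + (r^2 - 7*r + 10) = 2*r^2 - 17*r + 34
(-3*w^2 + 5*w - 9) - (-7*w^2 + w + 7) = 4*w^2 + 4*w - 16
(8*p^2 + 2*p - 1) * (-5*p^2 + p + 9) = -40*p^4 - 2*p^3 + 79*p^2 + 17*p - 9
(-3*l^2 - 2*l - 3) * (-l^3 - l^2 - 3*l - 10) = 3*l^5 + 5*l^4 + 14*l^3 + 39*l^2 + 29*l + 30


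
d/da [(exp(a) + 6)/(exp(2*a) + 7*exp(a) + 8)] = (-(exp(a) + 6)*(2*exp(a) + 7) + exp(2*a) + 7*exp(a) + 8)*exp(a)/(exp(2*a) + 7*exp(a) + 8)^2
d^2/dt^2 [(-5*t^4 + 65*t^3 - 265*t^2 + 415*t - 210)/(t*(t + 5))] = 10*(-t^6 - 15*t^5 - 75*t^4 + 673*t^3 - 126*t^2 - 630*t - 1050)/(t^3*(t^3 + 15*t^2 + 75*t + 125))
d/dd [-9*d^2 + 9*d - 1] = 9 - 18*d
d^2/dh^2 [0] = 0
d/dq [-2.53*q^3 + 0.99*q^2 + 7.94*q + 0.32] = -7.59*q^2 + 1.98*q + 7.94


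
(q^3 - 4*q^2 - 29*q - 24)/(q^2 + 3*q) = q - 7 - 8/q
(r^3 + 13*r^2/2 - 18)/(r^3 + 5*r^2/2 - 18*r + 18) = (r + 2)/(r - 2)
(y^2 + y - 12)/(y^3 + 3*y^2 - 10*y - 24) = 1/(y + 2)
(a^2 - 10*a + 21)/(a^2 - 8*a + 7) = (a - 3)/(a - 1)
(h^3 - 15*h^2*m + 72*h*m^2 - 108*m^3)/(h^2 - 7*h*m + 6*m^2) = (h^2 - 9*h*m + 18*m^2)/(h - m)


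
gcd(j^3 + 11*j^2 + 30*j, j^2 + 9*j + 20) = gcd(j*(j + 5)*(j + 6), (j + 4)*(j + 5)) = j + 5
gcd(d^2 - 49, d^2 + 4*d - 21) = d + 7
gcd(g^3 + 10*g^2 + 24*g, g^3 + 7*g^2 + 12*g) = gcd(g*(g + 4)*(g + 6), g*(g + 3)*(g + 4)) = g^2 + 4*g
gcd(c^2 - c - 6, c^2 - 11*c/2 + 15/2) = c - 3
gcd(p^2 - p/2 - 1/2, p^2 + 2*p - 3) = p - 1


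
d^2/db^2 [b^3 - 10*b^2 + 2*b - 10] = 6*b - 20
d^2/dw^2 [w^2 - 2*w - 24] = 2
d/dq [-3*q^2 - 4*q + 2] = -6*q - 4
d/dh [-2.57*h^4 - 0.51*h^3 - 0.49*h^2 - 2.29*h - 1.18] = -10.28*h^3 - 1.53*h^2 - 0.98*h - 2.29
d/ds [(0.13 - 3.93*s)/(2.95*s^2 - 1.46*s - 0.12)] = (11.5935*s^2 - 0.767*s + 0.6614)/(8.7025*s^4 - 8.614*s^3 + 1.4236*s^2 + 0.3504*s + 0.0144)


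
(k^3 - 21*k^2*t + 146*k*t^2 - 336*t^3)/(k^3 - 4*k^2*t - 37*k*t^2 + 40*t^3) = (-k^2 + 13*k*t - 42*t^2)/(-k^2 - 4*k*t + 5*t^2)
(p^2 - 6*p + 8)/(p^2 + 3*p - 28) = (p - 2)/(p + 7)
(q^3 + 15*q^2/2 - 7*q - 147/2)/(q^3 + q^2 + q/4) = 2*(2*q^3 + 15*q^2 - 14*q - 147)/(q*(4*q^2 + 4*q + 1))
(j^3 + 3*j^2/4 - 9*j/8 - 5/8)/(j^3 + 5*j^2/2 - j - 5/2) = (8*j^2 + 14*j + 5)/(4*(2*j^2 + 7*j + 5))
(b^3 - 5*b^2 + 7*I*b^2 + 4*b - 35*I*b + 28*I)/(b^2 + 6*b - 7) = (b^2 + b*(-4 + 7*I) - 28*I)/(b + 7)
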